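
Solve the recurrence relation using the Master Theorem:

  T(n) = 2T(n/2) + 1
Θ(n)

Master Theorem: a = 2, b = 2, f(n) = 1.
Compute the critical exponent d = log₂(2) = 1.
Compare f(n) = Θ(1) against n^d:
  k = 0 < d = 1, so f(n) = O(n^(d-ε)) — Case 1.
  The recursion cost dominates: T(n) = Θ(n^d) = Θ(n).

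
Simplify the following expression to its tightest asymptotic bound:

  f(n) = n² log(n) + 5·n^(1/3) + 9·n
Θ(n² log n)

Order the terms by growth rate: 5·n^(1/3) ≺ 9·n ≺ n² log(n).
The fastest-growing term n² log(n) dominates as n → ∞; dropping its constant factor gives Θ(n² log n).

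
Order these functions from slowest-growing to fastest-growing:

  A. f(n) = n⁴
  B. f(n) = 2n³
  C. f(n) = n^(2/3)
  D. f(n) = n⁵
C < B < A < D

Comparing growth rates:
C = n^(2/3) is O(n^(2/3))
B = 2n³ is O(n³)
A = n⁴ is O(n⁴)
D = n⁵ is O(n⁵)

Therefore, the order from slowest to fastest is: C < B < A < D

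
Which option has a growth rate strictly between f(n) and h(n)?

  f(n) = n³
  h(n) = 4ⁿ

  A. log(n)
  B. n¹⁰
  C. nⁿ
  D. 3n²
B

We need g(n) with n³ = o(g(n)) and g(n) = o(4ⁿ), i.e. O(n³) ≺ g ≺ O(4ⁿ).
Check each option:
  A. log(n) — O(log n) does not grow strictly faster than f(n)
  B. n¹⁰ — O(n¹⁰) is strictly between O(n³) and O(4ⁿ) ✓
  C. nⁿ — O(nⁿ) does not grow strictly slower than h(n)
  D. 3n² — O(n²) does not grow strictly faster than f(n)

Only option B (n¹⁰) lies strictly between.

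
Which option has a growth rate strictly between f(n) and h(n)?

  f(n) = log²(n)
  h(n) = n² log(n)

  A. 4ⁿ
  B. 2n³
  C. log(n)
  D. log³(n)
D

We need g(n) with log²(n) = o(g(n)) and g(n) = o(n² log(n)), i.e. O(log² n) ≺ g ≺ O(n² log n).
Check each option:
  A. 4ⁿ — O(4ⁿ) does not grow strictly slower than h(n)
  B. 2n³ — O(n³) does not grow strictly slower than h(n)
  C. log(n) — O(log n) does not grow strictly faster than f(n)
  D. log³(n) — O(log³ n) is strictly between O(log² n) and O(n² log n) ✓

Only option D (log³(n)) lies strictly between.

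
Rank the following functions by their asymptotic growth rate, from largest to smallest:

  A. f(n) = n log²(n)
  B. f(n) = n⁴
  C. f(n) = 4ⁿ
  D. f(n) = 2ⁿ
C > D > B > A

Comparing growth rates:
C = 4ⁿ is O(4ⁿ)
D = 2ⁿ is O(2ⁿ)
B = n⁴ is O(n⁴)
A = n log²(n) is O(n log² n)

Therefore, the order from fastest to slowest is: C > D > B > A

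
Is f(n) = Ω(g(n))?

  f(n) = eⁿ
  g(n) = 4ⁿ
False

f(n) = eⁿ is O(eⁿ), and g(n) = 4ⁿ is O(4ⁿ).
Since O(eⁿ) grows slower than O(4ⁿ), f(n) = Ω(g(n)) is false.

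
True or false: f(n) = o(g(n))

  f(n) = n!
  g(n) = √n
False

f(n) = n! is O(n!), and g(n) = √n is O(√n).
Since O(n!) grows faster than or equal to O(√n), f(n) = o(g(n)) is false.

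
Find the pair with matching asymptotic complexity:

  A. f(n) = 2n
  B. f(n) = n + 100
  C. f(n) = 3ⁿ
A and B

Examining each function:
  A. 2n is O(n)
  B. n + 100 is O(n)
  C. 3ⁿ is O(3ⁿ)

Functions A and B both have the same complexity class.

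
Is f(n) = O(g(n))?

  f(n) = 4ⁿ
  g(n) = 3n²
False

f(n) = 4ⁿ is O(4ⁿ), and g(n) = 3n² is O(n²).
Since O(4ⁿ) grows faster than O(n²), f(n) = O(g(n)) is false.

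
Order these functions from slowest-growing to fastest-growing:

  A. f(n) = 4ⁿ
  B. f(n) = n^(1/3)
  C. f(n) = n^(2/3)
B < C < A

Comparing growth rates:
B = n^(1/3) is O(n^(1/3))
C = n^(2/3) is O(n^(2/3))
A = 4ⁿ is O(4ⁿ)

Therefore, the order from slowest to fastest is: B < C < A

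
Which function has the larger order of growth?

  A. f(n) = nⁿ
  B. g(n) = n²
A

f(n) = nⁿ is O(nⁿ), while g(n) = n² is O(n²).
Since O(nⁿ) grows faster than O(n²), f(n) dominates.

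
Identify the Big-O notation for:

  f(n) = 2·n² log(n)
O(n² log n)

The dominant term in 2·n² log(n) is 2·n² log(n), which is Θ(n² log n).
Constants are absorbed, so the tightest bound is O(n² log n).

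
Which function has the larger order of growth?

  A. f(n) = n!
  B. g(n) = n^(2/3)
A

f(n) = n! is O(n!), while g(n) = n^(2/3) is O(n^(2/3)).
Since O(n!) grows faster than O(n^(2/3)), f(n) dominates.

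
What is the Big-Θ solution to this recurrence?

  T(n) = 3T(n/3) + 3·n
Θ(n log n)

Master Theorem: a = 3, b = 3, f(n) = 3·n.
Compute the critical exponent d = log₃(3) = 1.
Compare f(n) = Θ(n) against n^d:
  k = 1 = d, so f(n) = Θ(n^d) — Case 2.
  Work is balanced across levels: T(n) = Θ(n^d log n) = Θ(n log n).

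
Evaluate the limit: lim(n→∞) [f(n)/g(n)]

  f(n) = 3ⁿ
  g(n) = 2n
∞

Since 3ⁿ (O(3ⁿ)) grows faster than 2n (O(n)),
the ratio f(n)/g(n) → ∞ as n → ∞.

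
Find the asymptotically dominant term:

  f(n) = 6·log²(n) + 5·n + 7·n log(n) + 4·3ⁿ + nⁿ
nⁿ

Looking at each term:
  - 6·log²(n) is O(log² n)
  - 5·n is O(n)
  - 7·n log(n) is O(n log n)
  - 4·3ⁿ is O(3ⁿ)
  - nⁿ is O(nⁿ)

The term nⁿ (O(nⁿ)) grows fastest and dominates all others.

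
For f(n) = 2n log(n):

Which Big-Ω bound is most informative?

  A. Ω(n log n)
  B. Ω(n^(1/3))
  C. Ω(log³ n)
A

f(n) = 2n log(n) is Ω(n log n).
All listed options are valid Big-Ω bounds (lower bounds),
but Ω(n log n) is the tightest (largest valid bound).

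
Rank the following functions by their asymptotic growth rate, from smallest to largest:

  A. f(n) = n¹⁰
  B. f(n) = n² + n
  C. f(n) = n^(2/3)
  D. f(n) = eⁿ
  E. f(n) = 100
E < C < B < A < D

Comparing growth rates:
E = 100 is O(1)
C = n^(2/3) is O(n^(2/3))
B = n² + n is O(n²)
A = n¹⁰ is O(n¹⁰)
D = eⁿ is O(eⁿ)

Therefore, the order from slowest to fastest is: E < C < B < A < D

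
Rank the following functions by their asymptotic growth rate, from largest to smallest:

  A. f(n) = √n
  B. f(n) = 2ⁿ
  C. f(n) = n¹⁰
B > C > A

Comparing growth rates:
B = 2ⁿ is O(2ⁿ)
C = n¹⁰ is O(n¹⁰)
A = √n is O(√n)

Therefore, the order from fastest to slowest is: B > C > A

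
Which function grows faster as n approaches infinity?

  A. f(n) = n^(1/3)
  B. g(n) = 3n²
B

f(n) = n^(1/3) is O(n^(1/3)), while g(n) = 3n² is O(n²).
Since O(n²) grows faster than O(n^(1/3)), g(n) dominates.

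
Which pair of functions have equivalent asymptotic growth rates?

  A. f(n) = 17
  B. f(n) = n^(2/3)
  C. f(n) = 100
A and C

Examining each function:
  A. 17 is O(1)
  B. n^(2/3) is O(n^(2/3))
  C. 100 is O(1)

Functions A and C both have the same complexity class.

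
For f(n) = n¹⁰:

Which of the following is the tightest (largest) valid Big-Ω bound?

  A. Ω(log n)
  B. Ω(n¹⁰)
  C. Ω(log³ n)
B

f(n) = n¹⁰ is Ω(n¹⁰).
All listed options are valid Big-Ω bounds (lower bounds),
but Ω(n¹⁰) is the tightest (largest valid bound).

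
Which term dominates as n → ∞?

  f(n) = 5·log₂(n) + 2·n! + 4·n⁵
2·n!

Looking at each term:
  - 5·log₂(n) is O(log n)
  - 2·n! is O(n!)
  - 4·n⁵ is O(n⁵)

The term 2·n! (O(n!)) grows fastest and dominates all others.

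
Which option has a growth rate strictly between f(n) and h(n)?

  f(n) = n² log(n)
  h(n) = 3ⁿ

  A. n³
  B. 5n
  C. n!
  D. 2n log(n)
A

We need g(n) with n² log(n) = o(g(n)) and g(n) = o(3ⁿ), i.e. O(n² log n) ≺ g ≺ O(3ⁿ).
Check each option:
  A. n³ — O(n³) is strictly between O(n² log n) and O(3ⁿ) ✓
  B. 5n — O(n) does not grow strictly faster than f(n)
  C. n! — O(n!) does not grow strictly slower than h(n)
  D. 2n log(n) — O(n log n) does not grow strictly faster than f(n)

Only option A (n³) lies strictly between.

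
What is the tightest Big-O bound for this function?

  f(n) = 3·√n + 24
O(√n)

The dominant term in 3·√n + 24 is 3·√n, which is Θ(√n).
Lower-order terms (24) are asymptotically negligible.
Constants are absorbed, so the tightest bound is O(√n).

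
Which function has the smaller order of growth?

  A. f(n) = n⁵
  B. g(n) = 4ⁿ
A

f(n) = n⁵ is O(n⁵), while g(n) = 4ⁿ is O(4ⁿ).
Since O(n⁵) grows slower than O(4ⁿ), f(n) is dominated.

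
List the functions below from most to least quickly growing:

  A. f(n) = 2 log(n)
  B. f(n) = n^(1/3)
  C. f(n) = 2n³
C > B > A

Comparing growth rates:
C = 2n³ is O(n³)
B = n^(1/3) is O(n^(1/3))
A = 2 log(n) is O(log n)

Therefore, the order from fastest to slowest is: C > B > A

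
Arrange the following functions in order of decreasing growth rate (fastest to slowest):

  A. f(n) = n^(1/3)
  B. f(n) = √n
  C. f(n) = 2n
C > B > A

Comparing growth rates:
C = 2n is O(n)
B = √n is O(√n)
A = n^(1/3) is O(n^(1/3))

Therefore, the order from fastest to slowest is: C > B > A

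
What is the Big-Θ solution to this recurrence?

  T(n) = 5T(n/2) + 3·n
Θ(n^log₂(5))

Master Theorem: a = 5, b = 2, f(n) = 3·n.
Compute the critical exponent d = log₂(5) = 2.322.
Compare f(n) = Θ(n) against n^d:
  k = 1 < d = 2.322, so f(n) = O(n^(d-ε)) — Case 1.
  The recursion cost dominates: T(n) = Θ(n^d) = Θ(n^log₂(5)).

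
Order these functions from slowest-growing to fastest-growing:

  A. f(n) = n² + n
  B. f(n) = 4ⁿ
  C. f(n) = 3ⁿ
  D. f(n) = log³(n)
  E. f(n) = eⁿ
D < A < E < C < B

Comparing growth rates:
D = log³(n) is O(log³ n)
A = n² + n is O(n²)
E = eⁿ is O(eⁿ)
C = 3ⁿ is O(3ⁿ)
B = 4ⁿ is O(4ⁿ)

Therefore, the order from slowest to fastest is: D < A < E < C < B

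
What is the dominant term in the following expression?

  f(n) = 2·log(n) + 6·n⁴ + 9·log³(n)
6·n⁴

Looking at each term:
  - 2·log(n) is O(log n)
  - 6·n⁴ is O(n⁴)
  - 9·log³(n) is O(log³ n)

The term 6·n⁴ (O(n⁴)) grows fastest and dominates all others.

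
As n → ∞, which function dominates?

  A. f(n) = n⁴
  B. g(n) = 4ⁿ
B

f(n) = n⁴ is O(n⁴), while g(n) = 4ⁿ is O(4ⁿ).
Since O(4ⁿ) grows faster than O(n⁴), g(n) dominates.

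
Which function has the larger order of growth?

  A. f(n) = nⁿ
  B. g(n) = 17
A

f(n) = nⁿ is O(nⁿ), while g(n) = 17 is O(1).
Since O(nⁿ) grows faster than O(1), f(n) dominates.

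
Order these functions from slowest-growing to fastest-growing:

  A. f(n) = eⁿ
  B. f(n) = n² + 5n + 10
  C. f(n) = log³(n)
C < B < A

Comparing growth rates:
C = log³(n) is O(log³ n)
B = n² + 5n + 10 is O(n²)
A = eⁿ is O(eⁿ)

Therefore, the order from slowest to fastest is: C < B < A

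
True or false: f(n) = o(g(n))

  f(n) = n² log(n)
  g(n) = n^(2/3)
False

f(n) = n² log(n) is O(n² log n), and g(n) = n^(2/3) is O(n^(2/3)).
Since O(n² log n) grows faster than or equal to O(n^(2/3)), f(n) = o(g(n)) is false.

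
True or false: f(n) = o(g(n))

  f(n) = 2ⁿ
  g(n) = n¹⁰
False

f(n) = 2ⁿ is O(2ⁿ), and g(n) = n¹⁰ is O(n¹⁰).
Since O(2ⁿ) grows faster than or equal to O(n¹⁰), f(n) = o(g(n)) is false.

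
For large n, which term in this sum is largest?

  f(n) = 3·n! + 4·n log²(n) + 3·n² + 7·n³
3·n!

Looking at each term:
  - 3·n! is O(n!)
  - 4·n log²(n) is O(n log² n)
  - 3·n² is O(n²)
  - 7·n³ is O(n³)

The term 3·n! (O(n!)) grows fastest and dominates all others.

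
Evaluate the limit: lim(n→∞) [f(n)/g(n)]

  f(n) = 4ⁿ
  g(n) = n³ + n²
∞

Since 4ⁿ (O(4ⁿ)) grows faster than n³ + n² (O(n³)),
the ratio f(n)/g(n) → ∞ as n → ∞.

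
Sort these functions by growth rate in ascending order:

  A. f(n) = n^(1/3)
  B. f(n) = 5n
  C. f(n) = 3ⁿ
A < B < C

Comparing growth rates:
A = n^(1/3) is O(n^(1/3))
B = 5n is O(n)
C = 3ⁿ is O(3ⁿ)

Therefore, the order from slowest to fastest is: A < B < C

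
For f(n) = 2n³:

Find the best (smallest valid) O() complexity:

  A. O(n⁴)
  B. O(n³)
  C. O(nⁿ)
B

f(n) = 2n³ is O(n³).
All listed options are valid Big-O bounds (upper bounds),
but O(n³) is the tightest (smallest valid bound).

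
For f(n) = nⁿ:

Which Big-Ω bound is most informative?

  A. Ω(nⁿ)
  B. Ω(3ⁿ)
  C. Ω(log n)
A

f(n) = nⁿ is Ω(nⁿ).
All listed options are valid Big-Ω bounds (lower bounds),
but Ω(nⁿ) is the tightest (largest valid bound).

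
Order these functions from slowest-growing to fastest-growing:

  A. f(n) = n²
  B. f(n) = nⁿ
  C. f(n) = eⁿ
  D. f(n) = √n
D < A < C < B

Comparing growth rates:
D = √n is O(√n)
A = n² is O(n²)
C = eⁿ is O(eⁿ)
B = nⁿ is O(nⁿ)

Therefore, the order from slowest to fastest is: D < A < C < B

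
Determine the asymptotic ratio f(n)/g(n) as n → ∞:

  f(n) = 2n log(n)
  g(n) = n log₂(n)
log(4)

Since 2n log(n) and n log₂(n) have the same growth rate (O(n log n)),
the ratio converges to a constant: log(4).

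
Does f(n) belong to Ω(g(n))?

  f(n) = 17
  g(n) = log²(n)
False

f(n) = 17 is O(1), and g(n) = log²(n) is O(log² n).
Since O(1) grows slower than O(log² n), f(n) = Ω(g(n)) is false.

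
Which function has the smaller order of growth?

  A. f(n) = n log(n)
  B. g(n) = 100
B

f(n) = n log(n) is O(n log n), while g(n) = 100 is O(1).
Since O(1) grows slower than O(n log n), g(n) is dominated.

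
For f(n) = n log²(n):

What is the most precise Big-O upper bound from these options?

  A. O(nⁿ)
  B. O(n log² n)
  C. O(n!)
B

f(n) = n log²(n) is O(n log² n).
All listed options are valid Big-O bounds (upper bounds),
but O(n log² n) is the tightest (smallest valid bound).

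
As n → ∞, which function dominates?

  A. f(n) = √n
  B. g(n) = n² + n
B

f(n) = √n is O(√n), while g(n) = n² + n is O(n²).
Since O(n²) grows faster than O(√n), g(n) dominates.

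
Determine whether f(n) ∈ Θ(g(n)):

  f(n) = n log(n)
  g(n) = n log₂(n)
True

f(n) = n log(n) and g(n) = n log₂(n) are both O(n log n).
Since they have the same asymptotic growth rate, f(n) = Θ(g(n)) is true.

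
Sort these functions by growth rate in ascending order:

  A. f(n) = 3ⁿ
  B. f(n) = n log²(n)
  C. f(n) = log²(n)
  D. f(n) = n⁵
C < B < D < A

Comparing growth rates:
C = log²(n) is O(log² n)
B = n log²(n) is O(n log² n)
D = n⁵ is O(n⁵)
A = 3ⁿ is O(3ⁿ)

Therefore, the order from slowest to fastest is: C < B < D < A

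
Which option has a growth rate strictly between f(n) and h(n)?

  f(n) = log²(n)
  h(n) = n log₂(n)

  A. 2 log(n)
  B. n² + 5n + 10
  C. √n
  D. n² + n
C

We need g(n) with log²(n) = o(g(n)) and g(n) = o(n log₂(n)), i.e. O(log² n) ≺ g ≺ O(n log n).
Check each option:
  A. 2 log(n) — O(log n) does not grow strictly faster than f(n)
  B. n² + 5n + 10 — O(n²) does not grow strictly slower than h(n)
  C. √n — O(√n) is strictly between O(log² n) and O(n log n) ✓
  D. n² + n — O(n²) does not grow strictly slower than h(n)

Only option C (√n) lies strictly between.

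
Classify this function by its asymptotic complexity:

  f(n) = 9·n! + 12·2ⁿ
O(n!)

The dominant term in 9·n! + 12·2ⁿ is 9·n!, which is Θ(n!).
Lower-order terms (12·2ⁿ) are asymptotically negligible.
Constants are absorbed, so the tightest bound is O(n!).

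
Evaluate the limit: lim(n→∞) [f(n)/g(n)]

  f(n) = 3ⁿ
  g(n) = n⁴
∞

Since 3ⁿ (O(3ⁿ)) grows faster than n⁴ (O(n⁴)),
the ratio f(n)/g(n) → ∞ as n → ∞.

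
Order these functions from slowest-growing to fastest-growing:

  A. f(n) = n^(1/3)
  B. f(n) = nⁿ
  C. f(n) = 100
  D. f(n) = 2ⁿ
C < A < D < B

Comparing growth rates:
C = 100 is O(1)
A = n^(1/3) is O(n^(1/3))
D = 2ⁿ is O(2ⁿ)
B = nⁿ is O(nⁿ)

Therefore, the order from slowest to fastest is: C < A < D < B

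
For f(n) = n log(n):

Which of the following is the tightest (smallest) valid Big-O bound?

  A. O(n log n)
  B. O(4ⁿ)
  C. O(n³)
A

f(n) = n log(n) is O(n log n).
All listed options are valid Big-O bounds (upper bounds),
but O(n log n) is the tightest (smallest valid bound).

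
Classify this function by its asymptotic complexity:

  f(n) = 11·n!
O(n!)

The dominant term in 11·n! is 11·n!, which is Θ(n!).
Constants are absorbed, so the tightest bound is O(n!).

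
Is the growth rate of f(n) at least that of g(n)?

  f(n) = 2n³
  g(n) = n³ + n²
True

f(n) = 2n³ and g(n) = n³ + n² are both O(n³).
Big-Ω permits equal growth rates (f ≥ c·g for some c > 0), so f(n) = Ω(g(n)) is true.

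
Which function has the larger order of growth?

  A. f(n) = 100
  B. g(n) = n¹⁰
B

f(n) = 100 is O(1), while g(n) = n¹⁰ is O(n¹⁰).
Since O(n¹⁰) grows faster than O(1), g(n) dominates.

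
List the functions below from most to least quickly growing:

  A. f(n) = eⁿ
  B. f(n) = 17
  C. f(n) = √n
A > C > B

Comparing growth rates:
A = eⁿ is O(eⁿ)
C = √n is O(√n)
B = 17 is O(1)

Therefore, the order from fastest to slowest is: A > C > B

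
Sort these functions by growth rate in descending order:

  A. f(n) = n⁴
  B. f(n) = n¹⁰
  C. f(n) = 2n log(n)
B > A > C

Comparing growth rates:
B = n¹⁰ is O(n¹⁰)
A = n⁴ is O(n⁴)
C = 2n log(n) is O(n log n)

Therefore, the order from fastest to slowest is: B > A > C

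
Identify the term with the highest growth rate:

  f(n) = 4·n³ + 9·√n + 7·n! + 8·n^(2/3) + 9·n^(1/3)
7·n!

Looking at each term:
  - 4·n³ is O(n³)
  - 9·√n is O(√n)
  - 7·n! is O(n!)
  - 8·n^(2/3) is O(n^(2/3))
  - 9·n^(1/3) is O(n^(1/3))

The term 7·n! (O(n!)) grows fastest and dominates all others.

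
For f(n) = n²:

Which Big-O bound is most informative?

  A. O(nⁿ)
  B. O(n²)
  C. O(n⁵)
B

f(n) = n² is O(n²).
All listed options are valid Big-O bounds (upper bounds),
but O(n²) is the tightest (smallest valid bound).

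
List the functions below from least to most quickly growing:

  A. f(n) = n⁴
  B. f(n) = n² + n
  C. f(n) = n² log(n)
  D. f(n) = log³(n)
D < B < C < A

Comparing growth rates:
D = log³(n) is O(log³ n)
B = n² + n is O(n²)
C = n² log(n) is O(n² log n)
A = n⁴ is O(n⁴)

Therefore, the order from slowest to fastest is: D < B < C < A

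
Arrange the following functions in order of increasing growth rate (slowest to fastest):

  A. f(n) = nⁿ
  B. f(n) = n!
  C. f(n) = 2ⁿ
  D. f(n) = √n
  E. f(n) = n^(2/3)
D < E < C < B < A

Comparing growth rates:
D = √n is O(√n)
E = n^(2/3) is O(n^(2/3))
C = 2ⁿ is O(2ⁿ)
B = n! is O(n!)
A = nⁿ is O(nⁿ)

Therefore, the order from slowest to fastest is: D < E < C < B < A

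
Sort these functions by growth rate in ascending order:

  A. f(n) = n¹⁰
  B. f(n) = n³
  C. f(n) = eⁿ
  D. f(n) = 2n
D < B < A < C

Comparing growth rates:
D = 2n is O(n)
B = n³ is O(n³)
A = n¹⁰ is O(n¹⁰)
C = eⁿ is O(eⁿ)

Therefore, the order from slowest to fastest is: D < B < A < C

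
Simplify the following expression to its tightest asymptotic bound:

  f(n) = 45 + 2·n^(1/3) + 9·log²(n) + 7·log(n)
Θ(n^(1/3))

Order the terms by growth rate: 45 ≺ 7·log(n) ≺ 9·log²(n) ≺ 2·n^(1/3).
The fastest-growing term 2·n^(1/3) dominates as n → ∞; dropping its constant factor gives Θ(n^(1/3)).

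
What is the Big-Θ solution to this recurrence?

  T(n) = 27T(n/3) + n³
Θ(n³ log n)

Master Theorem: a = 27, b = 3, f(n) = n³.
Compute the critical exponent d = log₃(27) = 3.
Compare f(n) = Θ(n³) against n^d:
  k = 3 = d, so f(n) = Θ(n^d) — Case 2.
  Work is balanced across levels: T(n) = Θ(n^d log n) = Θ(n³ log n).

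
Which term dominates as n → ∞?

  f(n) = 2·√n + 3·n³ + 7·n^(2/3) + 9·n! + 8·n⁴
9·n!

Looking at each term:
  - 2·√n is O(√n)
  - 3·n³ is O(n³)
  - 7·n^(2/3) is O(n^(2/3))
  - 9·n! is O(n!)
  - 8·n⁴ is O(n⁴)

The term 9·n! (O(n!)) grows fastest and dominates all others.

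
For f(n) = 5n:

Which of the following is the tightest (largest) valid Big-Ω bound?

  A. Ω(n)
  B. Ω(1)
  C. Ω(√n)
A

f(n) = 5n is Ω(n).
All listed options are valid Big-Ω bounds (lower bounds),
but Ω(n) is the tightest (largest valid bound).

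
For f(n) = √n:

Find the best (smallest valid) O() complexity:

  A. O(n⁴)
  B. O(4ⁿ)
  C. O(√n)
C

f(n) = √n is O(√n).
All listed options are valid Big-O bounds (upper bounds),
but O(√n) is the tightest (smallest valid bound).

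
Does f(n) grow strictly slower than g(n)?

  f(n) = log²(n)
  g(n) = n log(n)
True

f(n) = log²(n) is O(log² n), and g(n) = n log(n) is O(n log n).
Since O(log² n) grows strictly slower than O(n log n), f(n) = o(g(n)) is true.
This means lim(n→∞) f(n)/g(n) = 0.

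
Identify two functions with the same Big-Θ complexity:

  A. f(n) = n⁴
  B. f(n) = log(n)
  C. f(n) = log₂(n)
B and C

Examining each function:
  A. n⁴ is O(n⁴)
  B. log(n) is O(log n)
  C. log₂(n) is O(log n)

Functions B and C both have the same complexity class.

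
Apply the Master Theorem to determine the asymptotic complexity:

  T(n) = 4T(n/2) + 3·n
Θ(n²)

Master Theorem: a = 4, b = 2, f(n) = 3·n.
Compute the critical exponent d = log₂(4) = 2.
Compare f(n) = Θ(n) against n^d:
  k = 1 < d = 2, so f(n) = O(n^(d-ε)) — Case 1.
  The recursion cost dominates: T(n) = Θ(n^d) = Θ(n²).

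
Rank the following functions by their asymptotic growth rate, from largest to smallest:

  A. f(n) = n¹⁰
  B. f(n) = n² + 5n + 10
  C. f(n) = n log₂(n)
A > B > C

Comparing growth rates:
A = n¹⁰ is O(n¹⁰)
B = n² + 5n + 10 is O(n²)
C = n log₂(n) is O(n log n)

Therefore, the order from fastest to slowest is: A > B > C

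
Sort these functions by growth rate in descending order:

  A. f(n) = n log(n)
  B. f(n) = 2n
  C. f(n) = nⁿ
C > A > B

Comparing growth rates:
C = nⁿ is O(nⁿ)
A = n log(n) is O(n log n)
B = 2n is O(n)

Therefore, the order from fastest to slowest is: C > A > B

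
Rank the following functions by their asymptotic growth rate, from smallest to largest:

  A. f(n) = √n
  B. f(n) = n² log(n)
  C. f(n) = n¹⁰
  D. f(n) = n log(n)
A < D < B < C

Comparing growth rates:
A = √n is O(√n)
D = n log(n) is O(n log n)
B = n² log(n) is O(n² log n)
C = n¹⁰ is O(n¹⁰)

Therefore, the order from slowest to fastest is: A < D < B < C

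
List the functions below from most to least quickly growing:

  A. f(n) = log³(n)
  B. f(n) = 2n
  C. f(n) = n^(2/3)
B > C > A

Comparing growth rates:
B = 2n is O(n)
C = n^(2/3) is O(n^(2/3))
A = log³(n) is O(log³ n)

Therefore, the order from fastest to slowest is: B > C > A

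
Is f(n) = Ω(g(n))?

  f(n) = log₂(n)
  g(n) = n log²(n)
False

f(n) = log₂(n) is O(log n), and g(n) = n log²(n) is O(n log² n).
Since O(log n) grows slower than O(n log² n), f(n) = Ω(g(n)) is false.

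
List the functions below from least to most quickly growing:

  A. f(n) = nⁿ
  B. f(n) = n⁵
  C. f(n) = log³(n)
C < B < A

Comparing growth rates:
C = log³(n) is O(log³ n)
B = n⁵ is O(n⁵)
A = nⁿ is O(nⁿ)

Therefore, the order from slowest to fastest is: C < B < A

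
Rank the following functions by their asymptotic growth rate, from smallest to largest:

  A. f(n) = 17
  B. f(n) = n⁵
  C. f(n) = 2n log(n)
A < C < B

Comparing growth rates:
A = 17 is O(1)
C = 2n log(n) is O(n log n)
B = n⁵ is O(n⁵)

Therefore, the order from slowest to fastest is: A < C < B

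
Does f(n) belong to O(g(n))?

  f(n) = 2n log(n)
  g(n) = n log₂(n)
True

f(n) = 2n log(n) and g(n) = n log₂(n) are both O(n log n).
Big-O permits equal growth rates (f ≤ c·g for some c), so f(n) = O(g(n)) is true.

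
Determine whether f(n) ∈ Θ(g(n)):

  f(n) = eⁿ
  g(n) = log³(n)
False

f(n) = eⁿ is O(eⁿ), and g(n) = log³(n) is O(log³ n).
Since they have different growth rates, f(n) = Θ(g(n)) is false.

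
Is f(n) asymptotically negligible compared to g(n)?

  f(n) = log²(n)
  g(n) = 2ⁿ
True

f(n) = log²(n) is O(log² n), and g(n) = 2ⁿ is O(2ⁿ).
Since O(log² n) grows strictly slower than O(2ⁿ), f(n) = o(g(n)) is true.
This means lim(n→∞) f(n)/g(n) = 0.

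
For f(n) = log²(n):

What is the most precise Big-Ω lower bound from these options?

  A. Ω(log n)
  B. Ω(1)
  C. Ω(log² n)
C

f(n) = log²(n) is Ω(log² n).
All listed options are valid Big-Ω bounds (lower bounds),
but Ω(log² n) is the tightest (largest valid bound).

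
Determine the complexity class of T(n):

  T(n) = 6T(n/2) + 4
Θ(n^log₂(6))

Master Theorem: a = 6, b = 2, f(n) = 4.
Compute the critical exponent d = log₂(6) = 2.585.
Compare f(n) = Θ(1) against n^d:
  k = 0 < d = 2.585, so f(n) = O(n^(d-ε)) — Case 1.
  The recursion cost dominates: T(n) = Θ(n^d) = Θ(n^log₂(6)).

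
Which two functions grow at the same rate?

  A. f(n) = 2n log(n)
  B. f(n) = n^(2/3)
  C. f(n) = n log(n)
A and C

Examining each function:
  A. 2n log(n) is O(n log n)
  B. n^(2/3) is O(n^(2/3))
  C. n log(n) is O(n log n)

Functions A and C both have the same complexity class.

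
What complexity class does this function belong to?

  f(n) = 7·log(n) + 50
O(log n)

The dominant term in 7·log(n) + 50 is 7·log(n), which is Θ(log n).
Lower-order terms (50) are asymptotically negligible.
Constants are absorbed, so the tightest bound is O(log n).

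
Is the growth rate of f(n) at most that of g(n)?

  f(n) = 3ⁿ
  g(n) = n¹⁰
False

f(n) = 3ⁿ is O(3ⁿ), and g(n) = n¹⁰ is O(n¹⁰).
Since O(3ⁿ) grows faster than O(n¹⁰), f(n) = O(g(n)) is false.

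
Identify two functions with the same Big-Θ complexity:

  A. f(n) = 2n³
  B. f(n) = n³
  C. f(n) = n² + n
A and B

Examining each function:
  A. 2n³ is O(n³)
  B. n³ is O(n³)
  C. n² + n is O(n²)

Functions A and B both have the same complexity class.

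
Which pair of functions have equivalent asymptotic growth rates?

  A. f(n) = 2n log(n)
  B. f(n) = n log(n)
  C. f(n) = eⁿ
A and B

Examining each function:
  A. 2n log(n) is O(n log n)
  B. n log(n) is O(n log n)
  C. eⁿ is O(eⁿ)

Functions A and B both have the same complexity class.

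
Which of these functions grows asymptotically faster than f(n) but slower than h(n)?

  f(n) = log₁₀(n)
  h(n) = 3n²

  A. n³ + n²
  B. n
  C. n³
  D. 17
B

We need g(n) with log₁₀(n) = o(g(n)) and g(n) = o(3n²), i.e. O(log n) ≺ g ≺ O(n²).
Check each option:
  A. n³ + n² — O(n³) does not grow strictly slower than h(n)
  B. n — O(n) is strictly between O(log n) and O(n²) ✓
  C. n³ — O(n³) does not grow strictly slower than h(n)
  D. 17 — O(1) does not grow strictly faster than f(n)

Only option B (n) lies strictly between.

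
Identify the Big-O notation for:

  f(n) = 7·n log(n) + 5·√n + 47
O(n log n)

The dominant term in 7·n log(n) + 5·√n + 47 is 7·n log(n), which is Θ(n log n).
Lower-order terms (5·√n, 47) are asymptotically negligible.
Constants are absorbed, so the tightest bound is O(n log n).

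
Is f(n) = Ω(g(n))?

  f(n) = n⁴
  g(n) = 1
True

f(n) = n⁴ is O(n⁴), and g(n) = 1 is O(1).
Since O(n⁴) grows at least as fast as O(1), f(n) = Ω(g(n)) is true.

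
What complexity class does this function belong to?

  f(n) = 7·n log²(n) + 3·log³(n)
O(n log² n)

The dominant term in 7·n log²(n) + 3·log³(n) is 7·n log²(n), which is Θ(n log² n).
Lower-order terms (3·log³(n)) are asymptotically negligible.
Constants are absorbed, so the tightest bound is O(n log² n).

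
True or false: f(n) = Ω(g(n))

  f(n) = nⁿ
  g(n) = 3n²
True

f(n) = nⁿ is O(nⁿ), and g(n) = 3n² is O(n²).
Since O(nⁿ) grows at least as fast as O(n²), f(n) = Ω(g(n)) is true.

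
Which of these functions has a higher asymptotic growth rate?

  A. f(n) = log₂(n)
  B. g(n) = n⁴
B

f(n) = log₂(n) is O(log n), while g(n) = n⁴ is O(n⁴).
Since O(n⁴) grows faster than O(log n), g(n) dominates.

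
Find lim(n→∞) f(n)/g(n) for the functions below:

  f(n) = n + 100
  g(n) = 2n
1/2

Since n + 100 and 2n have the same growth rate (O(n)),
the ratio converges to a constant: 1/2.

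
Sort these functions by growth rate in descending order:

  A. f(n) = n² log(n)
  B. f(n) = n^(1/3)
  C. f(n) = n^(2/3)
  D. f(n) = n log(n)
A > D > C > B

Comparing growth rates:
A = n² log(n) is O(n² log n)
D = n log(n) is O(n log n)
C = n^(2/3) is O(n^(2/3))
B = n^(1/3) is O(n^(1/3))

Therefore, the order from fastest to slowest is: A > D > C > B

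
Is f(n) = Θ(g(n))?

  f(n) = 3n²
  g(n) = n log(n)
False

f(n) = 3n² is O(n²), and g(n) = n log(n) is O(n log n).
Since they have different growth rates, f(n) = Θ(g(n)) is false.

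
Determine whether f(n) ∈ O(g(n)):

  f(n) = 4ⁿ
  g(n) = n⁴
False

f(n) = 4ⁿ is O(4ⁿ), and g(n) = n⁴ is O(n⁴).
Since O(4ⁿ) grows faster than O(n⁴), f(n) = O(g(n)) is false.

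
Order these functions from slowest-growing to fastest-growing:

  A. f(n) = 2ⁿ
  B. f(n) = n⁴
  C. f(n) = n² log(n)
C < B < A

Comparing growth rates:
C = n² log(n) is O(n² log n)
B = n⁴ is O(n⁴)
A = 2ⁿ is O(2ⁿ)

Therefore, the order from slowest to fastest is: C < B < A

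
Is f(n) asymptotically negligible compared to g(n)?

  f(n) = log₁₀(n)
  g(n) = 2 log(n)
False

f(n) = log₁₀(n) is O(log n), and g(n) = 2 log(n) is O(log n).
Since they have the same growth rate, f(n) = o(g(n)) is false.
(f = o(g) requires f to grow strictly slower, not equal.)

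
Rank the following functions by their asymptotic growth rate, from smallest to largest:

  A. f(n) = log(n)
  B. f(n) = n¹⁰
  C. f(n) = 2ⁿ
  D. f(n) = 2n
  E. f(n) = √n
A < E < D < B < C

Comparing growth rates:
A = log(n) is O(log n)
E = √n is O(√n)
D = 2n is O(n)
B = n¹⁰ is O(n¹⁰)
C = 2ⁿ is O(2ⁿ)

Therefore, the order from slowest to fastest is: A < E < D < B < C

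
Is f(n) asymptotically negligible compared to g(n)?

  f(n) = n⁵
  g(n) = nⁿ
True

f(n) = n⁵ is O(n⁵), and g(n) = nⁿ is O(nⁿ).
Since O(n⁵) grows strictly slower than O(nⁿ), f(n) = o(g(n)) is true.
This means lim(n→∞) f(n)/g(n) = 0.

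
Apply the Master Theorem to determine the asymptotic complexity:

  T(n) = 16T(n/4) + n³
Θ(n³)

Master Theorem: a = 16, b = 4, f(n) = n³.
Compute the critical exponent d = log₄(16) = 2.
Compare f(n) = Θ(n³) against n^d:
  k = 3 > d = 2, so f(n) = Ω(n^(d+ε)) — Case 3.
  Regularity: a·(n/b)^3/n^3 = a/b^3 = 16/64 < 1 ✓.
  The top-level work dominates: T(n) = Θ(f(n)) = Θ(n³).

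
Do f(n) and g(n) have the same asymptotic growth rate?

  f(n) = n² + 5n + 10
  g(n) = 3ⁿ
False

f(n) = n² + 5n + 10 is O(n²), and g(n) = 3ⁿ is O(3ⁿ).
Since they have different growth rates, f(n) = Θ(g(n)) is false.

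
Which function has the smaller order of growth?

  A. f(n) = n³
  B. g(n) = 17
B

f(n) = n³ is O(n³), while g(n) = 17 is O(1).
Since O(1) grows slower than O(n³), g(n) is dominated.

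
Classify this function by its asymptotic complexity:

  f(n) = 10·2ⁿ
O(2ⁿ)

The dominant term in 10·2ⁿ is 10·2ⁿ, which is Θ(2ⁿ).
Constants are absorbed, so the tightest bound is O(2ⁿ).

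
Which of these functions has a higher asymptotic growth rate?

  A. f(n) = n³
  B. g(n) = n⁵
B

f(n) = n³ is O(n³), while g(n) = n⁵ is O(n⁵).
Since O(n⁵) grows faster than O(n³), g(n) dominates.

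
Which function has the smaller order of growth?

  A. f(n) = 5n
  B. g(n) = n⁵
A

f(n) = 5n is O(n), while g(n) = n⁵ is O(n⁵).
Since O(n) grows slower than O(n⁵), f(n) is dominated.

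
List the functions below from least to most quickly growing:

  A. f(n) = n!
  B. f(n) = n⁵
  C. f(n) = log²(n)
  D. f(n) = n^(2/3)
C < D < B < A

Comparing growth rates:
C = log²(n) is O(log² n)
D = n^(2/3) is O(n^(2/3))
B = n⁵ is O(n⁵)
A = n! is O(n!)

Therefore, the order from slowest to fastest is: C < D < B < A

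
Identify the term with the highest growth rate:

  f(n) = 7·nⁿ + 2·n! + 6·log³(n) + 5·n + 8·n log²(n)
7·nⁿ

Looking at each term:
  - 7·nⁿ is O(nⁿ)
  - 2·n! is O(n!)
  - 6·log³(n) is O(log³ n)
  - 5·n is O(n)
  - 8·n log²(n) is O(n log² n)

The term 7·nⁿ (O(nⁿ)) grows fastest and dominates all others.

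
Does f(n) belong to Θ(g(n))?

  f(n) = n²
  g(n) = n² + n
True

f(n) = n² and g(n) = n² + n are both O(n²).
Since they have the same asymptotic growth rate, f(n) = Θ(g(n)) is true.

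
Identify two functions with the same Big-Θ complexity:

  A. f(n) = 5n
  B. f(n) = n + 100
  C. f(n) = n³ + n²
A and B

Examining each function:
  A. 5n is O(n)
  B. n + 100 is O(n)
  C. n³ + n² is O(n³)

Functions A and B both have the same complexity class.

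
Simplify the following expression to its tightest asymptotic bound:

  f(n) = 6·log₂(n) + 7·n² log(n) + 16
Θ(n² log n)

Order the terms by growth rate: 16 ≺ 6·log₂(n) ≺ 7·n² log(n).
The fastest-growing term 7·n² log(n) dominates as n → ∞; dropping its constant factor gives Θ(n² log n).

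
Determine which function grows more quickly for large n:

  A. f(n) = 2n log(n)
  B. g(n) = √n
A

f(n) = 2n log(n) is O(n log n), while g(n) = √n is O(√n).
Since O(n log n) grows faster than O(√n), f(n) dominates.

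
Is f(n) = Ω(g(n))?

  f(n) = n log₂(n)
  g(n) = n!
False

f(n) = n log₂(n) is O(n log n), and g(n) = n! is O(n!).
Since O(n log n) grows slower than O(n!), f(n) = Ω(g(n)) is false.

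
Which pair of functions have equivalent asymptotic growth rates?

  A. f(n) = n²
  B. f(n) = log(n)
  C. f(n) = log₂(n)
B and C

Examining each function:
  A. n² is O(n²)
  B. log(n) is O(log n)
  C. log₂(n) is O(log n)

Functions B and C both have the same complexity class.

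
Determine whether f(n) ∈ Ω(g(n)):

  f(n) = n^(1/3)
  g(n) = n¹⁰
False

f(n) = n^(1/3) is O(n^(1/3)), and g(n) = n¹⁰ is O(n¹⁰).
Since O(n^(1/3)) grows slower than O(n¹⁰), f(n) = Ω(g(n)) is false.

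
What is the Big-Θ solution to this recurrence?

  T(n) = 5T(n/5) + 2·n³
Θ(n³)

Master Theorem: a = 5, b = 5, f(n) = 2·n³.
Compute the critical exponent d = log₅(5) = 1.
Compare f(n) = Θ(n³) against n^d:
  k = 3 > d = 1, so f(n) = Ω(n^(d+ε)) — Case 3.
  Regularity: a·(n/b)^3/n^3 = a/b^3 = 5/125 < 1 ✓.
  The top-level work dominates: T(n) = Θ(f(n)) = Θ(n³).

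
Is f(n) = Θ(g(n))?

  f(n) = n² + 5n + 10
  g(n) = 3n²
True

f(n) = n² + 5n + 10 and g(n) = 3n² are both O(n²).
Since they have the same asymptotic growth rate, f(n) = Θ(g(n)) is true.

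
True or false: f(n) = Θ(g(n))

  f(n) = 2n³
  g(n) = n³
True

f(n) = 2n³ and g(n) = n³ are both O(n³).
Since they have the same asymptotic growth rate, f(n) = Θ(g(n)) is true.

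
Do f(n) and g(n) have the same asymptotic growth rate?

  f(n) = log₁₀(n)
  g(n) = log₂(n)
True

f(n) = log₁₀(n) and g(n) = log₂(n) are both O(log n).
Since they have the same asymptotic growth rate, f(n) = Θ(g(n)) is true.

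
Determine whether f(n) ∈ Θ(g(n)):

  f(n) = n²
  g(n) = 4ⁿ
False

f(n) = n² is O(n²), and g(n) = 4ⁿ is O(4ⁿ).
Since they have different growth rates, f(n) = Θ(g(n)) is false.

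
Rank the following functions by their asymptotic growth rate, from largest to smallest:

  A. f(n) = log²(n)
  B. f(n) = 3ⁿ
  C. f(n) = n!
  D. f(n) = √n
C > B > D > A

Comparing growth rates:
C = n! is O(n!)
B = 3ⁿ is O(3ⁿ)
D = √n is O(√n)
A = log²(n) is O(log² n)

Therefore, the order from fastest to slowest is: C > B > D > A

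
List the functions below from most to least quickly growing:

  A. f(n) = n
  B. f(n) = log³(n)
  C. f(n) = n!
C > A > B

Comparing growth rates:
C = n! is O(n!)
A = n is O(n)
B = log³(n) is O(log³ n)

Therefore, the order from fastest to slowest is: C > A > B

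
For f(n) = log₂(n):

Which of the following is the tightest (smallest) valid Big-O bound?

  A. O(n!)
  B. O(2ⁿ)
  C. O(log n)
C

f(n) = log₂(n) is O(log n).
All listed options are valid Big-O bounds (upper bounds),
but O(log n) is the tightest (smallest valid bound).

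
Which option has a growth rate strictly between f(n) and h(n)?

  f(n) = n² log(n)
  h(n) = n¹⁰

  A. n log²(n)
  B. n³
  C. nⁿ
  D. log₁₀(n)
B

We need g(n) with n² log(n) = o(g(n)) and g(n) = o(n¹⁰), i.e. O(n² log n) ≺ g ≺ O(n¹⁰).
Check each option:
  A. n log²(n) — O(n log² n) does not grow strictly faster than f(n)
  B. n³ — O(n³) is strictly between O(n² log n) and O(n¹⁰) ✓
  C. nⁿ — O(nⁿ) does not grow strictly slower than h(n)
  D. log₁₀(n) — O(log n) does not grow strictly faster than f(n)

Only option B (n³) lies strictly between.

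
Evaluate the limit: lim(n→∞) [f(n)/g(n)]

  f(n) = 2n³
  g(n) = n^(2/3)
∞

Since 2n³ (O(n³)) grows faster than n^(2/3) (O(n^(2/3))),
the ratio f(n)/g(n) → ∞ as n → ∞.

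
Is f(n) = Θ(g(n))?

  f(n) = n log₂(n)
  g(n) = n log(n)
True

f(n) = n log₂(n) and g(n) = n log(n) are both O(n log n).
Since they have the same asymptotic growth rate, f(n) = Θ(g(n)) is true.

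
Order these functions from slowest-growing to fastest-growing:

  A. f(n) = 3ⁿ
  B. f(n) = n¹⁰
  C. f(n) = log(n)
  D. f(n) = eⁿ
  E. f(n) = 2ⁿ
C < B < E < D < A

Comparing growth rates:
C = log(n) is O(log n)
B = n¹⁰ is O(n¹⁰)
E = 2ⁿ is O(2ⁿ)
D = eⁿ is O(eⁿ)
A = 3ⁿ is O(3ⁿ)

Therefore, the order from slowest to fastest is: C < B < E < D < A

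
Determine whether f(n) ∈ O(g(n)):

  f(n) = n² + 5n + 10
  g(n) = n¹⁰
True

f(n) = n² + 5n + 10 is O(n²), and g(n) = n¹⁰ is O(n¹⁰).
Since O(n²) ⊆ O(n¹⁰) (f grows no faster than g), f(n) = O(g(n)) is true.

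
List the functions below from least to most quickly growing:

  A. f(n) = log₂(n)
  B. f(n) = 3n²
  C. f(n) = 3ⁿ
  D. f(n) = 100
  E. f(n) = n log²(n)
D < A < E < B < C

Comparing growth rates:
D = 100 is O(1)
A = log₂(n) is O(log n)
E = n log²(n) is O(n log² n)
B = 3n² is O(n²)
C = 3ⁿ is O(3ⁿ)

Therefore, the order from slowest to fastest is: D < A < E < B < C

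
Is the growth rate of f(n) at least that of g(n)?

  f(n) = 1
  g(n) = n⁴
False

f(n) = 1 is O(1), and g(n) = n⁴ is O(n⁴).
Since O(1) grows slower than O(n⁴), f(n) = Ω(g(n)) is false.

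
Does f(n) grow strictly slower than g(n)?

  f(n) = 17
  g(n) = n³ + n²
True

f(n) = 17 is O(1), and g(n) = n³ + n² is O(n³).
Since O(1) grows strictly slower than O(n³), f(n) = o(g(n)) is true.
This means lim(n→∞) f(n)/g(n) = 0.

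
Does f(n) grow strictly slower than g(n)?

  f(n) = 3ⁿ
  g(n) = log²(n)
False

f(n) = 3ⁿ is O(3ⁿ), and g(n) = log²(n) is O(log² n).
Since O(3ⁿ) grows faster than or equal to O(log² n), f(n) = o(g(n)) is false.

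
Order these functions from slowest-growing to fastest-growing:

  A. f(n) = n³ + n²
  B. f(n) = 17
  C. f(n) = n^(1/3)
B < C < A

Comparing growth rates:
B = 17 is O(1)
C = n^(1/3) is O(n^(1/3))
A = n³ + n² is O(n³)

Therefore, the order from slowest to fastest is: B < C < A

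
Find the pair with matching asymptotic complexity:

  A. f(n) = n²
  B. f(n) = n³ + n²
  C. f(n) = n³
B and C

Examining each function:
  A. n² is O(n²)
  B. n³ + n² is O(n³)
  C. n³ is O(n³)

Functions B and C both have the same complexity class.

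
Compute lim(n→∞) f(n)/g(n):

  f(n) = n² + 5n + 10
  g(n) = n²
1

Since n² + 5n + 10 and n² have the same growth rate (O(n²)),
the ratio converges to a constant: 1.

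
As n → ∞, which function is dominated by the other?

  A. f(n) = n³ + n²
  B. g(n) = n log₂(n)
B

f(n) = n³ + n² is O(n³), while g(n) = n log₂(n) is O(n log n).
Since O(n log n) grows slower than O(n³), g(n) is dominated.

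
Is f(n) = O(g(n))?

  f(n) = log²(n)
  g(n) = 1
False

f(n) = log²(n) is O(log² n), and g(n) = 1 is O(1).
Since O(log² n) grows faster than O(1), f(n) = O(g(n)) is false.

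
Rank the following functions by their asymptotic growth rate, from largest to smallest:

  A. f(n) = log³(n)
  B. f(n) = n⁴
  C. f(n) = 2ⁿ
C > B > A

Comparing growth rates:
C = 2ⁿ is O(2ⁿ)
B = n⁴ is O(n⁴)
A = log³(n) is O(log³ n)

Therefore, the order from fastest to slowest is: C > B > A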